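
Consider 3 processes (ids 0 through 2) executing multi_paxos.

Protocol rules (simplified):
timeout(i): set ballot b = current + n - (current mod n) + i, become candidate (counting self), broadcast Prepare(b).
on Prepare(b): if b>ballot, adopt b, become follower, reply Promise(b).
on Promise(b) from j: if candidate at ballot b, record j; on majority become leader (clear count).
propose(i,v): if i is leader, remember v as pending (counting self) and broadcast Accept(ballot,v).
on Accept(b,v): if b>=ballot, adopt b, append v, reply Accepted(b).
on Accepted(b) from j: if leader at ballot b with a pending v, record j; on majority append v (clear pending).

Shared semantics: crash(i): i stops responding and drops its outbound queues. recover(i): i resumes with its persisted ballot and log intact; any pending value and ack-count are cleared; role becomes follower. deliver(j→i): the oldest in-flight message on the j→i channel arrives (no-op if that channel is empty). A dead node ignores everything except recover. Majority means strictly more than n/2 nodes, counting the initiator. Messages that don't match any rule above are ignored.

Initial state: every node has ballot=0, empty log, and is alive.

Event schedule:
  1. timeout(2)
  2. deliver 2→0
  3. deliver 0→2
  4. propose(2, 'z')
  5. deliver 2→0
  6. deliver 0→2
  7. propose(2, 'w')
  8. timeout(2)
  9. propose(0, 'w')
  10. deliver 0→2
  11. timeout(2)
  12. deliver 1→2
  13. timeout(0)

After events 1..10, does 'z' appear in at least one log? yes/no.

yes

1. timeout(2):  <2:cand b5 ->
2. deliver 2→0:  <0:foll b5 ->
3. deliver 0→2:  <2:lead b5 ->
4. propose(2,'z'):  nop
5. deliver 2→0:  <0:foll b5 z>
6. deliver 0→2:  <2:lead b5 z>
7. propose(2,'w'):  nop
8. timeout(2):  <2:cand b8 z>
9. propose(0,'w'):  nop
10. deliver 0→2:  nop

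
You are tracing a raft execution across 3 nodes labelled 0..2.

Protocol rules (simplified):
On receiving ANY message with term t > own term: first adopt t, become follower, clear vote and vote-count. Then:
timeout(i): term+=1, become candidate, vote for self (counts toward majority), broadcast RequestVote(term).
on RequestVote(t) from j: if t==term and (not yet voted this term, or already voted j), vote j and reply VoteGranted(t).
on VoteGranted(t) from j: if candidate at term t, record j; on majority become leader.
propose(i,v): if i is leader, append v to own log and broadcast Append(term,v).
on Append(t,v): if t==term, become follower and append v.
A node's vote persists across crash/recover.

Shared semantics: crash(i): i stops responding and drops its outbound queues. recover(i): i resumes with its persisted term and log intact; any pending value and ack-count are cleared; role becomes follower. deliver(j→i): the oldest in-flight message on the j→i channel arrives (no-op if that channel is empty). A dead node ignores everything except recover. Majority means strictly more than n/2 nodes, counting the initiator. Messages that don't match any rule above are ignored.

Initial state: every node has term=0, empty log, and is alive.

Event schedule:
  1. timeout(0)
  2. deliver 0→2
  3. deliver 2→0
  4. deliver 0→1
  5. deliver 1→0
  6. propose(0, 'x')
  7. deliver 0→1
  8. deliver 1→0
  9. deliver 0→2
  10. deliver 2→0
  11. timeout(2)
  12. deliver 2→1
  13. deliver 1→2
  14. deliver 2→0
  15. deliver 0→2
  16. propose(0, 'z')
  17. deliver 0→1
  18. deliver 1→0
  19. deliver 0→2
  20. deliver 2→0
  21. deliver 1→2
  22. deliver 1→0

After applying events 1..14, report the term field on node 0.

2

after 1 — timeout(0): n0:cand/t1/[-]
after 2 — deliver 0→2: n2:foll/t1/[-]
after 3 — deliver 2→0: n0:lead/t1/[-]
after 4 — deliver 0→1: n1:foll/t1/[-]
after 5 — deliver 1→0: ·
after 6 — propose(0,'x'): n0:lead/t1/[x]
after 7 — deliver 0→1: n1:foll/t1/[x]
after 8 — deliver 1→0: ·
after 9 — deliver 0→2: n2:foll/t1/[x]
after 10 — deliver 2→0: ·
after 11 — timeout(2): n2:cand/t2/[x]
after 12 — deliver 2→1: n1:foll/t2/[x]
after 13 — deliver 1→2: n2:lead/t2/[x]
after 14 — deliver 2→0: n0:foll/t2/[x]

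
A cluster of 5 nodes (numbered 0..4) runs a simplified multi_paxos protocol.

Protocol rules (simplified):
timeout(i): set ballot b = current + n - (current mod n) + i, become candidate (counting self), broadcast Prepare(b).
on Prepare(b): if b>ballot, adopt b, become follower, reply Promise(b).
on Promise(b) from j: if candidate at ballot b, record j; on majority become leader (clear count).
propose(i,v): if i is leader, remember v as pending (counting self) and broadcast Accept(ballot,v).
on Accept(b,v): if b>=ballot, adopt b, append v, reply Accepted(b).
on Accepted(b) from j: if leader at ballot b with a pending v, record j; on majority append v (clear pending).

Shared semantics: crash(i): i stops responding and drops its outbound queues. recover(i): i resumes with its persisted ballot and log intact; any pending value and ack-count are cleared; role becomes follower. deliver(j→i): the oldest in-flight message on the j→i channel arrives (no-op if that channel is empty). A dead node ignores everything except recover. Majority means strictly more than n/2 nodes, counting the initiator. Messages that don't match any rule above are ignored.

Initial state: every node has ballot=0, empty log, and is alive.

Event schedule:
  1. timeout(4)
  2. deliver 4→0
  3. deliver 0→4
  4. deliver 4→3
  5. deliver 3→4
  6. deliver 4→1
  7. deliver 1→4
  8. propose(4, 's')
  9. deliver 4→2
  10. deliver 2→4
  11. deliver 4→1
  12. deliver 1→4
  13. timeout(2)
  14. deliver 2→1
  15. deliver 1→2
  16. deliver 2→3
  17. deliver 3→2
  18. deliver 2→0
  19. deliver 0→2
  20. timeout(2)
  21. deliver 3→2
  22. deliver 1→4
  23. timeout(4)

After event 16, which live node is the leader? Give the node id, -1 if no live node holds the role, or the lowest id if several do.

4

[1] timeout(4) → N4(cand b9 [-])
[2] deliver 4→0 → N0(foll b9 [-])
[3] deliver 0→4 → ∅
[4] deliver 4→3 → N3(foll b9 [-])
[5] deliver 3→4 → N4(lead b9 [-])
[6] deliver 4→1 → N1(foll b9 [-])
[7] deliver 1→4 → ∅
[8] propose(4,'s') → ∅
[9] deliver 4→2 → N2(foll b9 [-])
[10] deliver 2→4 → ∅
[11] deliver 4→1 → N1(foll b9 [s])
[12] deliver 1→4 → ∅
[13] timeout(2) → N2(cand b12 [-])
[14] deliver 2→1 → N1(foll b12 [s])
[15] deliver 1→2 → ∅
[16] deliver 2→3 → N3(foll b12 [-])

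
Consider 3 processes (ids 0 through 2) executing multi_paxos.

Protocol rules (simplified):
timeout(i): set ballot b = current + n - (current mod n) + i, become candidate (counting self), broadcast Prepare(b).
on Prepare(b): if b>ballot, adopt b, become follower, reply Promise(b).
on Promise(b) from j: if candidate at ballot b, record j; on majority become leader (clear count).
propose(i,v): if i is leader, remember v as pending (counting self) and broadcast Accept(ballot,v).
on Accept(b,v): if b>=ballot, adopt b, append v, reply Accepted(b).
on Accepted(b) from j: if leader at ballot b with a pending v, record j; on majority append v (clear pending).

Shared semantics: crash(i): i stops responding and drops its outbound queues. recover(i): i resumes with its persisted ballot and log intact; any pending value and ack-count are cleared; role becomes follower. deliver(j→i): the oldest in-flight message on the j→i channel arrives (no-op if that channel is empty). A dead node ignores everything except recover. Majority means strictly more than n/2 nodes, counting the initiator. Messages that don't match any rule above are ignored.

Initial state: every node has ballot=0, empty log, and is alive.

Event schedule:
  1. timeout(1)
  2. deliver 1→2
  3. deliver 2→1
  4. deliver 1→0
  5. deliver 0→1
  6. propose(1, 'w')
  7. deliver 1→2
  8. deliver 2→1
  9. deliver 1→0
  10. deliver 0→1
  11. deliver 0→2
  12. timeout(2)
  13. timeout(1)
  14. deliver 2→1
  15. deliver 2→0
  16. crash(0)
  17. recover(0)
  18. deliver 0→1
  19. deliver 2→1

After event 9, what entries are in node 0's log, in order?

w

1. timeout(1):  <1:cand b4 ->
2. deliver 1→2:  <2:foll b4 ->
3. deliver 2→1:  <1:lead b4 ->
4. deliver 1→0:  <0:foll b4 ->
5. deliver 0→1:  nop
6. propose(1,'w'):  nop
7. deliver 1→2:  <2:foll b4 w>
8. deliver 2→1:  <1:lead b4 w>
9. deliver 1→0:  <0:foll b4 w>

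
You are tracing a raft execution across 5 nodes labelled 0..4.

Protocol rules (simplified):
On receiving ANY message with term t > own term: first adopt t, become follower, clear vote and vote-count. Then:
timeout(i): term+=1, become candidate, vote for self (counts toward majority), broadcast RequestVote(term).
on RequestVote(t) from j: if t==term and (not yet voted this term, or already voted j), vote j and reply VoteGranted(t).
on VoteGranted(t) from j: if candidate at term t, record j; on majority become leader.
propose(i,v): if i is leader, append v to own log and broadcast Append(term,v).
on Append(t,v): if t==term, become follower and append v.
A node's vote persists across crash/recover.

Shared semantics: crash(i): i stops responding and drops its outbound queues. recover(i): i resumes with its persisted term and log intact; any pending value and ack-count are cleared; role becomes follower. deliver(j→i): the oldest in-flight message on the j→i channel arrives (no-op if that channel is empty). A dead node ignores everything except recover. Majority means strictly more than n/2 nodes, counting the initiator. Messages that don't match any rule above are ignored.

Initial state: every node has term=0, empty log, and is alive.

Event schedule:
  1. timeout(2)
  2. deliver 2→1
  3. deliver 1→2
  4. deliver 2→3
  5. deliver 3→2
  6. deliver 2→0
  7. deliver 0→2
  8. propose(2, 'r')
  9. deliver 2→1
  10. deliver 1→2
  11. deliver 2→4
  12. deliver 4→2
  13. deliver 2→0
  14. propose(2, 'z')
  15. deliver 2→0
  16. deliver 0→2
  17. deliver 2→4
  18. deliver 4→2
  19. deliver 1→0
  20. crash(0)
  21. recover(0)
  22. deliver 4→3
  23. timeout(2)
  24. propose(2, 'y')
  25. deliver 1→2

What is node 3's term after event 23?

1. timeout(2):  <2:cand t1 ->
2. deliver 2→1:  <1:foll t1 ->
3. deliver 1→2:  nop
4. deliver 2→3:  <3:foll t1 ->
5. deliver 3→2:  <2:lead t1 ->
6. deliver 2→0:  <0:foll t1 ->
7. deliver 0→2:  nop
8. propose(2,'r'):  <2:lead t1 r>
9. deliver 2→1:  <1:foll t1 r>
10. deliver 1→2:  nop
11. deliver 2→4:  <4:foll t1 ->
12. deliver 4→2:  nop
13. deliver 2→0:  <0:foll t1 r>
14. propose(2,'z'):  <2:lead t1 r,z>
15. deliver 2→0:  <0:foll t1 r,z>
16. deliver 0→2:  nop
17. deliver 2→4:  <4:foll t1 r>
18. deliver 4→2:  nop
19. deliver 1→0:  nop
20. crash(0):  <0:✗foll t1 r,z>
21. recover(0):  <0:foll t1 r,z>
22. deliver 4→3:  nop
23. timeout(2):  <2:cand t2 r,z>

1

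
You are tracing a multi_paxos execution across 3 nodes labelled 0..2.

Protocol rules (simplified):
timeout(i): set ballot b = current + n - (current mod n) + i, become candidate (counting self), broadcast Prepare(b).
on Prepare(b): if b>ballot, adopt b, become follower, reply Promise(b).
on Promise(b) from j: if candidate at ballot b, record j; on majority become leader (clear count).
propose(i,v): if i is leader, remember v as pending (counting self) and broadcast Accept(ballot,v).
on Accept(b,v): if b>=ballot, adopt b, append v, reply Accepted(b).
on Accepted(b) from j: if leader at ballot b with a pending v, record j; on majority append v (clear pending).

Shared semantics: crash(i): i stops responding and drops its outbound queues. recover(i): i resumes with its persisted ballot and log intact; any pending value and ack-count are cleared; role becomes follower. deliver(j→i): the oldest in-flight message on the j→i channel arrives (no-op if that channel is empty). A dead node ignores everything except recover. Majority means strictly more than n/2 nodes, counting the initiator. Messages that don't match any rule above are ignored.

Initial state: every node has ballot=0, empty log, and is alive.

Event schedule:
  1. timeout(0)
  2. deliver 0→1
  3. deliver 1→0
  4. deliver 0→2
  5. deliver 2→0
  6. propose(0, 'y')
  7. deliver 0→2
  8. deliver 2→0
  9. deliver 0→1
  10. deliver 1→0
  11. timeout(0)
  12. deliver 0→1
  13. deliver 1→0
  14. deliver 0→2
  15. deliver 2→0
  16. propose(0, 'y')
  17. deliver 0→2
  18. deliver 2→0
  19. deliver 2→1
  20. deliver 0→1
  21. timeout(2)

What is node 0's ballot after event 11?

6

after 1 — timeout(0): n0:cand/b3/[-]
after 2 — deliver 0→1: n1:foll/b3/[-]
after 3 — deliver 1→0: n0:lead/b3/[-]
after 4 — deliver 0→2: n2:foll/b3/[-]
after 5 — deliver 2→0: ·
after 6 — propose(0,'y'): ·
after 7 — deliver 0→2: n2:foll/b3/[y]
after 8 — deliver 2→0: n0:lead/b3/[y]
after 9 — deliver 0→1: n1:foll/b3/[y]
after 10 — deliver 1→0: ·
after 11 — timeout(0): n0:cand/b6/[y]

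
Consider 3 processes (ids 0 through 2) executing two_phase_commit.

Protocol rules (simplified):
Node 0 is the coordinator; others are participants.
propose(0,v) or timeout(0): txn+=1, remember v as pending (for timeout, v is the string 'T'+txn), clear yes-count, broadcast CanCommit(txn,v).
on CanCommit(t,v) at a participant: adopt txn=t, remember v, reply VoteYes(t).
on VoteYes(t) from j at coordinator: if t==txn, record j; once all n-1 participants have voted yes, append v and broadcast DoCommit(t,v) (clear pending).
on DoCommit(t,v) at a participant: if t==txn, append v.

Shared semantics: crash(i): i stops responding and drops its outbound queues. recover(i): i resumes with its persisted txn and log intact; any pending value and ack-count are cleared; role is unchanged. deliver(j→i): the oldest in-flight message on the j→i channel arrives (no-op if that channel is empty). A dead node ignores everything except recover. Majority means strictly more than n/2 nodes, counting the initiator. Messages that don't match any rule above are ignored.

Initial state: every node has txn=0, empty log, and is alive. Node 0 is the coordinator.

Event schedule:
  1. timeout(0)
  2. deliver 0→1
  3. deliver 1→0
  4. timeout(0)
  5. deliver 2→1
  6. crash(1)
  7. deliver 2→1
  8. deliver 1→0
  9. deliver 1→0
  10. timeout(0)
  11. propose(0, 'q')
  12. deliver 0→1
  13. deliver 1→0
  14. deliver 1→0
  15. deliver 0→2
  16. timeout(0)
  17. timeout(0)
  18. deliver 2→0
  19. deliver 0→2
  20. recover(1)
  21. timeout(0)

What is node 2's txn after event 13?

0

1. timeout(0):  <0:coor t1 ->
2. deliver 0→1:  <1:part t1 ->
3. deliver 1→0:  nop
4. timeout(0):  <0:coor t2 ->
5. deliver 2→1:  nop
6. crash(1):  <1:✗part t1 ->
7. deliver 2→1:  nop
8. deliver 1→0:  nop
9. deliver 1→0:  nop
10. timeout(0):  <0:coor t3 ->
11. propose(0,'q'):  <0:coor t4 ->
12. deliver 0→1:  nop
13. deliver 1→0:  nop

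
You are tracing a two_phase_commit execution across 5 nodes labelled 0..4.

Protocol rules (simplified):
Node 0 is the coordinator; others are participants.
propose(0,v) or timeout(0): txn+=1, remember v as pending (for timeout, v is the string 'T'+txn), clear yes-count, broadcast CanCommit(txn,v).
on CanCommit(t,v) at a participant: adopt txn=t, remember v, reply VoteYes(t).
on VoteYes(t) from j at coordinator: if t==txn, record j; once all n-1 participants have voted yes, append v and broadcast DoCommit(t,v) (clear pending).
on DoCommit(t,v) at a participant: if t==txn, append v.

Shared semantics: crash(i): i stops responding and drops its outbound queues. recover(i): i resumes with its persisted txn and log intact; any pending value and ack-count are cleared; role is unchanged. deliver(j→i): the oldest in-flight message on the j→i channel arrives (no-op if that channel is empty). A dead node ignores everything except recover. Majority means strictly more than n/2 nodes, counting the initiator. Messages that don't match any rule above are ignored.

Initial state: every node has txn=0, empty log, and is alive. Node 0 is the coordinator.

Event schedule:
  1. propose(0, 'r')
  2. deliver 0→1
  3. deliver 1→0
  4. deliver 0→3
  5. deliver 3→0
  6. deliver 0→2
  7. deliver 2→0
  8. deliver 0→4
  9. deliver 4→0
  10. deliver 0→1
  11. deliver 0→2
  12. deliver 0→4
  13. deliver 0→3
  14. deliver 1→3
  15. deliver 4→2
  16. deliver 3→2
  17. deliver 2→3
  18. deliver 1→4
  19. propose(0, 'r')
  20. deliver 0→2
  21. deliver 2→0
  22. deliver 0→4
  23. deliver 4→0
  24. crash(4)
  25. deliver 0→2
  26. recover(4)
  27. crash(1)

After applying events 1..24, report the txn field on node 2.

2

step 1 propose(0,'r'): 0={coor,t=1,log=-}
step 2 deliver 0→1: 1={part,t=1,log=-}
step 3 deliver 1→0: —
step 4 deliver 0→3: 3={part,t=1,log=-}
step 5 deliver 3→0: —
step 6 deliver 0→2: 2={part,t=1,log=-}
step 7 deliver 2→0: —
step 8 deliver 0→4: 4={part,t=1,log=-}
step 9 deliver 4→0: 0={coor,t=1,log=r}
step 10 deliver 0→1: 1={part,t=1,log=r}
step 11 deliver 0→2: 2={part,t=1,log=r}
step 12 deliver 0→4: 4={part,t=1,log=r}
step 13 deliver 0→3: 3={part,t=1,log=r}
step 14 deliver 1→3: —
step 15 deliver 4→2: —
step 16 deliver 3→2: —
step 17 deliver 2→3: —
step 18 deliver 1→4: —
step 19 propose(0,'r'): 0={coor,t=2,log=r}
step 20 deliver 0→2: 2={part,t=2,log=r}
step 21 deliver 2→0: —
step 22 deliver 0→4: 4={part,t=2,log=r}
step 23 deliver 4→0: —
step 24 crash(4): 4={✗part,t=2,log=r}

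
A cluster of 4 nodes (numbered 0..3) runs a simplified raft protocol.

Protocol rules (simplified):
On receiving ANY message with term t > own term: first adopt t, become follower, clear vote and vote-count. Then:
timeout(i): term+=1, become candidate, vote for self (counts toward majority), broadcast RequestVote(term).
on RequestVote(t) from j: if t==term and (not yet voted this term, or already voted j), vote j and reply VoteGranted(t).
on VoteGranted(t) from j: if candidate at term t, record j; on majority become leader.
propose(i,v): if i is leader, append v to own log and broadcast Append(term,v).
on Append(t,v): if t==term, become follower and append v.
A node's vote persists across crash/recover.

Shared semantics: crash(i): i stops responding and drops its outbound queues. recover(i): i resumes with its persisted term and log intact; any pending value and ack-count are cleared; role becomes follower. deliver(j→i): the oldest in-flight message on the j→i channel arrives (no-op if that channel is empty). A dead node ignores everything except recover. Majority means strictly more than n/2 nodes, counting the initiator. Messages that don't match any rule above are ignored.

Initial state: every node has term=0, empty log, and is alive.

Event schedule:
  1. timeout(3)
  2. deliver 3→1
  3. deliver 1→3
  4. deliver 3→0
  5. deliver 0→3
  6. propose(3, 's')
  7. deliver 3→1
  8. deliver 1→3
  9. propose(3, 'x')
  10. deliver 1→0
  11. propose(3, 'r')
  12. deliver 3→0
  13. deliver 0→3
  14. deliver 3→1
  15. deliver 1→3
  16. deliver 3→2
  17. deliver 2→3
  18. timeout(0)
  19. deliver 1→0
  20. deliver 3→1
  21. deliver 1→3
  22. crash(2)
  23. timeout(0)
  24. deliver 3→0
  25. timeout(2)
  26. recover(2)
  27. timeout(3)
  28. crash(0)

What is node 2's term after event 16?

[1] timeout(3) → N3(cand t1 [-])
[2] deliver 3→1 → N1(foll t1 [-])
[3] deliver 1→3 → ∅
[4] deliver 3→0 → N0(foll t1 [-])
[5] deliver 0→3 → N3(lead t1 [-])
[6] propose(3,'s') → N3(lead t1 [s])
[7] deliver 3→1 → N1(foll t1 [s])
[8] deliver 1→3 → ∅
[9] propose(3,'x') → N3(lead t1 [s,x])
[10] deliver 1→0 → ∅
[11] propose(3,'r') → N3(lead t1 [s,x,r])
[12] deliver 3→0 → N0(foll t1 [s])
[13] deliver 0→3 → ∅
[14] deliver 3→1 → N1(foll t1 [s,x])
[15] deliver 1→3 → ∅
[16] deliver 3→2 → N2(foll t1 [-])

1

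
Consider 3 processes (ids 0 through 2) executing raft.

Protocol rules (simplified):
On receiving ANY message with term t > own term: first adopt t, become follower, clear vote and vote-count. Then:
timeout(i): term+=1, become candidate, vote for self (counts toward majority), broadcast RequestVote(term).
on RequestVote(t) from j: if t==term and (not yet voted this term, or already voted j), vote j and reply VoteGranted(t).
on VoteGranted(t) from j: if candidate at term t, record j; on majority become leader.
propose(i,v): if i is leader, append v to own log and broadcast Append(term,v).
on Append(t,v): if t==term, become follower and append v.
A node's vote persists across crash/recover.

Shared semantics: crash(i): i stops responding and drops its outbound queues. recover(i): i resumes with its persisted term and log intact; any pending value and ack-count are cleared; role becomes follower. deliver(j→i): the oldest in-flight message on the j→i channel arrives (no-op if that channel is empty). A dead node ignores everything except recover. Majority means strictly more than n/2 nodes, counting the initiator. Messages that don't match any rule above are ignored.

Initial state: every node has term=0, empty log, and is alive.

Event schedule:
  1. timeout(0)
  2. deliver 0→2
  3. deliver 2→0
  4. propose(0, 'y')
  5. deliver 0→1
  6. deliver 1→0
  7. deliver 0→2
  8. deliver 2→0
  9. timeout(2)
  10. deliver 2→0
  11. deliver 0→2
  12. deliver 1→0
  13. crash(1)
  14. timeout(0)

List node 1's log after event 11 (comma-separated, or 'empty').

empty

[1] timeout(0) → N0(cand t1 [-])
[2] deliver 0→2 → N2(foll t1 [-])
[3] deliver 2→0 → N0(lead t1 [-])
[4] propose(0,'y') → N0(lead t1 [y])
[5] deliver 0→1 → N1(foll t1 [-])
[6] deliver 1→0 → ∅
[7] deliver 0→2 → N2(foll t1 [y])
[8] deliver 2→0 → ∅
[9] timeout(2) → N2(cand t2 [y])
[10] deliver 2→0 → N0(foll t2 [y])
[11] deliver 0→2 → N2(lead t2 [y])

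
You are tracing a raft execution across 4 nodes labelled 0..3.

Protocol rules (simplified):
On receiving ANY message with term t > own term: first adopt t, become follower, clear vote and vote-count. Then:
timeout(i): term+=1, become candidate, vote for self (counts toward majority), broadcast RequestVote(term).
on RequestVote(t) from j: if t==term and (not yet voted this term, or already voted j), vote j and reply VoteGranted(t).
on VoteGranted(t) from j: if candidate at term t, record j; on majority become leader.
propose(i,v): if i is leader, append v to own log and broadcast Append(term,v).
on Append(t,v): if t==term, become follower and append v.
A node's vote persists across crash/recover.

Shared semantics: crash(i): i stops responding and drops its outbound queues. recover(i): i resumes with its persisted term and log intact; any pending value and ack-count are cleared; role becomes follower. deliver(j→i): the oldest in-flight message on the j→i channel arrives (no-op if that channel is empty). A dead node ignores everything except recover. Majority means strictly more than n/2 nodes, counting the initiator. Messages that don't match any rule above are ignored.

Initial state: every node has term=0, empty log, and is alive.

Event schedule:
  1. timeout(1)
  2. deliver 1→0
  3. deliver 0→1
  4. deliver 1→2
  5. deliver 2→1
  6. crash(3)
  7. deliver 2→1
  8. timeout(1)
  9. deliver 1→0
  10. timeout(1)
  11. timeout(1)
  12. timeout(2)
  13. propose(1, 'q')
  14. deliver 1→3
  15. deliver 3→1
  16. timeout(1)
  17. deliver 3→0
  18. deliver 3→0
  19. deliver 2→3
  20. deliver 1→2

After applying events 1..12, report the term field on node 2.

2

[1] timeout(1) → N1(cand t1 [-])
[2] deliver 1→0 → N0(foll t1 [-])
[3] deliver 0→1 → ∅
[4] deliver 1→2 → N2(foll t1 [-])
[5] deliver 2→1 → N1(lead t1 [-])
[6] crash(3) → N3(✗foll t0 [-])
[7] deliver 2→1 → ∅
[8] timeout(1) → N1(cand t2 [-])
[9] deliver 1→0 → N0(foll t2 [-])
[10] timeout(1) → N1(cand t3 [-])
[11] timeout(1) → N1(cand t4 [-])
[12] timeout(2) → N2(cand t2 [-])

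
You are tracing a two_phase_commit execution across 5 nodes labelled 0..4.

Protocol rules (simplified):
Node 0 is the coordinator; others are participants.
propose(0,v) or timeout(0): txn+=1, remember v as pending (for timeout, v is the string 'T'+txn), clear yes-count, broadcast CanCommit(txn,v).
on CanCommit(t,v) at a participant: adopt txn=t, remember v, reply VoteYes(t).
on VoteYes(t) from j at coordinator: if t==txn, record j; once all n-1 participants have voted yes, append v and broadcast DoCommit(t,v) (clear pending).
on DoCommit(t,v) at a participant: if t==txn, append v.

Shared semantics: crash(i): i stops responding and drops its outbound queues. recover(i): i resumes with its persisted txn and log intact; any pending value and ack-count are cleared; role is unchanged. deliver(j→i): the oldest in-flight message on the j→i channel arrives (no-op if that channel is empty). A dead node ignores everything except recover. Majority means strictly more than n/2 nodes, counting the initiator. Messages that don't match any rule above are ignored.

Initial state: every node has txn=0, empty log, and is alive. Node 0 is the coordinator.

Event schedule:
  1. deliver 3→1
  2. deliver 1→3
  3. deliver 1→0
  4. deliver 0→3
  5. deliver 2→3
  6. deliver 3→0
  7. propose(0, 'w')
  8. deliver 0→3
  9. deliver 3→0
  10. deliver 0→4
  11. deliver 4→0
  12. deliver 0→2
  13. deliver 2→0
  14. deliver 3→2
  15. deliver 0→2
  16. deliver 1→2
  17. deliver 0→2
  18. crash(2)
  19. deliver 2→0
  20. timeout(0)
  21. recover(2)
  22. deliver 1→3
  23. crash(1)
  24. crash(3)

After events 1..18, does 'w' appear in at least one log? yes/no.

e1 deliver 3→1: ·
e2 deliver 1→3: ·
e3 deliver 1→0: ·
e4 deliver 0→3: ·
e5 deliver 2→3: ·
e6 deliver 3→0: ·
e7 propose(0,'w'): 0[coor,t=1,-]
e8 deliver 0→3: 3[part,t=1,-]
e9 deliver 3→0: ·
e10 deliver 0→4: 4[part,t=1,-]
e11 deliver 4→0: ·
e12 deliver 0→2: 2[part,t=1,-]
e13 deliver 2→0: ·
e14 deliver 3→2: ·
e15 deliver 0→2: ·
e16 deliver 1→2: ·
e17 deliver 0→2: ·
e18 crash(2): 2[✗part,t=1,-]

no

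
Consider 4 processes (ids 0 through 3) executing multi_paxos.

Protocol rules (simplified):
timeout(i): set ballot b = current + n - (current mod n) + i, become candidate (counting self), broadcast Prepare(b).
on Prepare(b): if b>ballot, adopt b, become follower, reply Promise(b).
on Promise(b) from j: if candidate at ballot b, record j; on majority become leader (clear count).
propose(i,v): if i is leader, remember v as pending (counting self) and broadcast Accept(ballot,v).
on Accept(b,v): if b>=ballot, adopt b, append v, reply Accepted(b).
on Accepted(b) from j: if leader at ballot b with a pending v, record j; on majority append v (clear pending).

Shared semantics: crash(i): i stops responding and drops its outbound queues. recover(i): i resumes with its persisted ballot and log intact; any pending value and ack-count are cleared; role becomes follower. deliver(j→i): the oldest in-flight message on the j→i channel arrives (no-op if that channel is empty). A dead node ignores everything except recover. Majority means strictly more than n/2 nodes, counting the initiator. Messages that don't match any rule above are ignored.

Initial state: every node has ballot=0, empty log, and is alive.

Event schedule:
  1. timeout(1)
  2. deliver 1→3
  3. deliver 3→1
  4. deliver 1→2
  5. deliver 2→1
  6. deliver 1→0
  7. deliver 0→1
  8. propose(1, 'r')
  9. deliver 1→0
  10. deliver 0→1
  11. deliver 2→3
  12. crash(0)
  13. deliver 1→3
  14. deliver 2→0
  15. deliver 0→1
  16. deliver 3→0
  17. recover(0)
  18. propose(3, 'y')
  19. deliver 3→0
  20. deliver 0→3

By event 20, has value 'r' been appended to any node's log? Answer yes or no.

yes

[1] timeout(1) → N1(cand b5 [-])
[2] deliver 1→3 → N3(foll b5 [-])
[3] deliver 3→1 → ∅
[4] deliver 1→2 → N2(foll b5 [-])
[5] deliver 2→1 → N1(lead b5 [-])
[6] deliver 1→0 → N0(foll b5 [-])
[7] deliver 0→1 → ∅
[8] propose(1,'r') → ∅
[9] deliver 1→0 → N0(foll b5 [r])
[10] deliver 0→1 → ∅
[11] deliver 2→3 → ∅
[12] crash(0) → N0(✗foll b5 [r])
[13] deliver 1→3 → N3(foll b5 [r])
[14] deliver 2→0 → ∅
[15] deliver 0→1 → ∅
[16] deliver 3→0 → ∅
[17] recover(0) → N0(foll b5 [r])
[18] propose(3,'y') → ∅
[19] deliver 3→0 → ∅
[20] deliver 0→3 → ∅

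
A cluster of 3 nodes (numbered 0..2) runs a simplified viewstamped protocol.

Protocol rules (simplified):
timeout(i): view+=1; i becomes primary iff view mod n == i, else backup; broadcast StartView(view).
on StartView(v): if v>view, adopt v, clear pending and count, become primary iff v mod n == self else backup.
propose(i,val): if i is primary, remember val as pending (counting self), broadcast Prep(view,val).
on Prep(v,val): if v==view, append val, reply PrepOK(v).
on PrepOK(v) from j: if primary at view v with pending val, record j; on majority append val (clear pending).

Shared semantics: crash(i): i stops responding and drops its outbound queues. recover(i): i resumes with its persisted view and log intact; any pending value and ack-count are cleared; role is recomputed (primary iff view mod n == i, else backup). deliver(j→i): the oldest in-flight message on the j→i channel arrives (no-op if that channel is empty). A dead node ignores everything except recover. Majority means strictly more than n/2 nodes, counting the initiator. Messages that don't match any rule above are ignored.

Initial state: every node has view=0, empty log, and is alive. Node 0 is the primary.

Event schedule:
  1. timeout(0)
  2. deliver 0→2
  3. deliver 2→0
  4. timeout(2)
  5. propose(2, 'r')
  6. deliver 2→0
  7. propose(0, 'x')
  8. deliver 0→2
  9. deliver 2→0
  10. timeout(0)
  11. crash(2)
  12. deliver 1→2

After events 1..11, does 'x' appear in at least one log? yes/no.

[1] timeout(0) → N0(back v1 [-])
[2] deliver 0→2 → N2(back v1 [-])
[3] deliver 2→0 → ∅
[4] timeout(2) → N2(prim v2 [-])
[5] propose(2,'r') → ∅
[6] deliver 2→0 → N0(back v2 [-])
[7] propose(0,'x') → ∅
[8] deliver 0→2 → ∅
[9] deliver 2→0 → N0(back v2 [r])
[10] timeout(0) → N0(prim v3 [r])
[11] crash(2) → N2(✗prim v2 [-])

no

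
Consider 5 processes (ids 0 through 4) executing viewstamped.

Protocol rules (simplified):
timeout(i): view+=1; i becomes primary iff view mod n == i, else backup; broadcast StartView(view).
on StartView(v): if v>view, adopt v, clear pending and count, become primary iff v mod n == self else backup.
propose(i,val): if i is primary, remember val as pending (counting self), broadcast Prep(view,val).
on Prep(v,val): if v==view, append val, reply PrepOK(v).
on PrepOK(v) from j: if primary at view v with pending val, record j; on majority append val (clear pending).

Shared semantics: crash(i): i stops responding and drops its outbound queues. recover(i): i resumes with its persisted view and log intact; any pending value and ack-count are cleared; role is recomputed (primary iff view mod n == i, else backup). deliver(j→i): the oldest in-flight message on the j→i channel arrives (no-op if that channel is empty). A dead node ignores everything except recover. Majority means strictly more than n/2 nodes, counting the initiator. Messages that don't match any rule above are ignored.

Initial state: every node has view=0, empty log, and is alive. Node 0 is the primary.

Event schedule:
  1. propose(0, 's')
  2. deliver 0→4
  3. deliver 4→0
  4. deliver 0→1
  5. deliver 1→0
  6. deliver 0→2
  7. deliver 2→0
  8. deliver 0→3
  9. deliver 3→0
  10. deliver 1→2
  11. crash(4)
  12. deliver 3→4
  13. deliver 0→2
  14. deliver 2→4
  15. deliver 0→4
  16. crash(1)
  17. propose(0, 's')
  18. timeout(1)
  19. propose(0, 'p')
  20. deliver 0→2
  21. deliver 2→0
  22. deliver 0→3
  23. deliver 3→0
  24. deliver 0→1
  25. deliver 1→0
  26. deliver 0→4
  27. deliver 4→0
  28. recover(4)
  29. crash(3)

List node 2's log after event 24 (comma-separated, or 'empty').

s,s

after 1 — propose(0,'s'): ·
after 2 — deliver 0→4: n4:back/v0/[s]
after 3 — deliver 4→0: ·
after 4 — deliver 0→1: n1:back/v0/[s]
after 5 — deliver 1→0: n0:prim/v0/[s]
after 6 — deliver 0→2: n2:back/v0/[s]
after 7 — deliver 2→0: ·
after 8 — deliver 0→3: n3:back/v0/[s]
after 9 — deliver 3→0: ·
after 10 — deliver 1→2: ·
after 11 — crash(4): n4:✗back/v0/[s]
after 12 — deliver 3→4: ·
after 13 — deliver 0→2: ·
after 14 — deliver 2→4: ·
after 15 — deliver 0→4: ·
after 16 — crash(1): n1:✗back/v0/[s]
after 17 — propose(0,'s'): ·
after 18 — timeout(1): ·
after 19 — propose(0,'p'): ·
after 20 — deliver 0→2: n2:back/v0/[s,s]
after 21 — deliver 2→0: ·
after 22 — deliver 0→3: n3:back/v0/[s,s]
after 23 — deliver 3→0: n0:prim/v0/[s,p]
after 24 — deliver 0→1: ·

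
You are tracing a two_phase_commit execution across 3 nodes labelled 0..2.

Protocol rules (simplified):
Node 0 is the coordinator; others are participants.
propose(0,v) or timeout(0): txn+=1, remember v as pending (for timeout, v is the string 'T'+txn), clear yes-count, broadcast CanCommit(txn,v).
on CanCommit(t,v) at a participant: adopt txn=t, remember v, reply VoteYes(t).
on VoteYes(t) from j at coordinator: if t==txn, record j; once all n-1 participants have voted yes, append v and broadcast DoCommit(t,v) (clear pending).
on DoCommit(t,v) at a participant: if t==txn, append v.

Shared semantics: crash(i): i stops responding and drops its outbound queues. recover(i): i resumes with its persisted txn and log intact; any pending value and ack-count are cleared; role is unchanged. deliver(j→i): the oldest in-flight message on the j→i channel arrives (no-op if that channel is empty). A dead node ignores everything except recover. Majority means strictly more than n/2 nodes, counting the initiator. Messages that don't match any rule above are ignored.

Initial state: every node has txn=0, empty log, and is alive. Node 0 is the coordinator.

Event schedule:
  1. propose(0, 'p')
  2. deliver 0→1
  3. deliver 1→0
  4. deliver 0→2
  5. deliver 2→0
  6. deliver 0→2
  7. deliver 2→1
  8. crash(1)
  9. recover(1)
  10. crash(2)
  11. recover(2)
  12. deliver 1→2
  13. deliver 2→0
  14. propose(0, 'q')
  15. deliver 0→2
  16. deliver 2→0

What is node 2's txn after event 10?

1

e1 propose(0,'p'): 0[coor,t=1,-]
e2 deliver 0→1: 1[part,t=1,-]
e3 deliver 1→0: ·
e4 deliver 0→2: 2[part,t=1,-]
e5 deliver 2→0: 0[coor,t=1,p]
e6 deliver 0→2: 2[part,t=1,p]
e7 deliver 2→1: ·
e8 crash(1): 1[✗part,t=1,-]
e9 recover(1): 1[part,t=1,-]
e10 crash(2): 2[✗part,t=1,p]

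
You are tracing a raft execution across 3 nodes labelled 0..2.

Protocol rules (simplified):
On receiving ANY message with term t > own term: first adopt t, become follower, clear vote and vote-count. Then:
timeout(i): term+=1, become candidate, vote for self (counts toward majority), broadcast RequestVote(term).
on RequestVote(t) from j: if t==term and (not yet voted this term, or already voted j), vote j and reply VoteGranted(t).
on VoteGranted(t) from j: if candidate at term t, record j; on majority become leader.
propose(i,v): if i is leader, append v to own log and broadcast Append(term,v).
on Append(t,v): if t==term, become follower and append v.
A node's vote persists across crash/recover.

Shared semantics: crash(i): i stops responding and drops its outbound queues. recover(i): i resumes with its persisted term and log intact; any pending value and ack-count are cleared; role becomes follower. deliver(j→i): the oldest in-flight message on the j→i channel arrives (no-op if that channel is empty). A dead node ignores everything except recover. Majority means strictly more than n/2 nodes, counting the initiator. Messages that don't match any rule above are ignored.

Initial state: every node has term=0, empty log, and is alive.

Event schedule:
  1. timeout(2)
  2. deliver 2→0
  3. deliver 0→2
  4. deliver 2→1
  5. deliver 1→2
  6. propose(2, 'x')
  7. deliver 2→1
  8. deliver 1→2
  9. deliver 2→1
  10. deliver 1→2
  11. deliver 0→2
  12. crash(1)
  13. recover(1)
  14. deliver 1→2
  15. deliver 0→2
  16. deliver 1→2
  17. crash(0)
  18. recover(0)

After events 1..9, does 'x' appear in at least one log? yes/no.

1. timeout(2):  <2:cand t1 ->
2. deliver 2→0:  <0:foll t1 ->
3. deliver 0→2:  <2:lead t1 ->
4. deliver 2→1:  <1:foll t1 ->
5. deliver 1→2:  nop
6. propose(2,'x'):  <2:lead t1 x>
7. deliver 2→1:  <1:foll t1 x>
8. deliver 1→2:  nop
9. deliver 2→1:  nop

yes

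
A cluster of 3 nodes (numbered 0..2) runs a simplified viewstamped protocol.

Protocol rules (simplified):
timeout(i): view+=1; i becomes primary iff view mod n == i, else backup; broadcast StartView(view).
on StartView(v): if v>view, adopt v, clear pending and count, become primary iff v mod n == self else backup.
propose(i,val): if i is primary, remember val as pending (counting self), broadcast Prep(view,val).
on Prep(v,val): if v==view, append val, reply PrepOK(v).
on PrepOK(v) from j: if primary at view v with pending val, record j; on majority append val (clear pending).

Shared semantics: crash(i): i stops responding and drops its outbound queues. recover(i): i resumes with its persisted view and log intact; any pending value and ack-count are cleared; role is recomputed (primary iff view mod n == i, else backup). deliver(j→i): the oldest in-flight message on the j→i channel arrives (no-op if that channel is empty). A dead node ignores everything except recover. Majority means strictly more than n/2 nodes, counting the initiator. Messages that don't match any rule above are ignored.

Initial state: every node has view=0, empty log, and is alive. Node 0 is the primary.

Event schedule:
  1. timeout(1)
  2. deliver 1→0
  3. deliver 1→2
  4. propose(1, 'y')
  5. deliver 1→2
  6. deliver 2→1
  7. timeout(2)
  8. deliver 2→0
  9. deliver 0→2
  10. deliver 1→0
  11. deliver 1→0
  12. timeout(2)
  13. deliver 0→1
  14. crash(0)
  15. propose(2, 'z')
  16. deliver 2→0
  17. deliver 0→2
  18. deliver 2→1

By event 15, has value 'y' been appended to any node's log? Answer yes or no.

yes

after 1 — timeout(1): n1:prim/v1/[-]
after 2 — deliver 1→0: n0:back/v1/[-]
after 3 — deliver 1→2: n2:back/v1/[-]
after 4 — propose(1,'y'): ·
after 5 — deliver 1→2: n2:back/v1/[y]
after 6 — deliver 2→1: n1:prim/v1/[y]
after 7 — timeout(2): n2:prim/v2/[y]
after 8 — deliver 2→0: n0:back/v2/[-]
after 9 — deliver 0→2: ·
after 10 — deliver 1→0: ·
after 11 — deliver 1→0: ·
after 12 — timeout(2): n2:back/v3/[y]
after 13 — deliver 0→1: ·
after 14 — crash(0): n0:✗back/v2/[-]
after 15 — propose(2,'z'): ·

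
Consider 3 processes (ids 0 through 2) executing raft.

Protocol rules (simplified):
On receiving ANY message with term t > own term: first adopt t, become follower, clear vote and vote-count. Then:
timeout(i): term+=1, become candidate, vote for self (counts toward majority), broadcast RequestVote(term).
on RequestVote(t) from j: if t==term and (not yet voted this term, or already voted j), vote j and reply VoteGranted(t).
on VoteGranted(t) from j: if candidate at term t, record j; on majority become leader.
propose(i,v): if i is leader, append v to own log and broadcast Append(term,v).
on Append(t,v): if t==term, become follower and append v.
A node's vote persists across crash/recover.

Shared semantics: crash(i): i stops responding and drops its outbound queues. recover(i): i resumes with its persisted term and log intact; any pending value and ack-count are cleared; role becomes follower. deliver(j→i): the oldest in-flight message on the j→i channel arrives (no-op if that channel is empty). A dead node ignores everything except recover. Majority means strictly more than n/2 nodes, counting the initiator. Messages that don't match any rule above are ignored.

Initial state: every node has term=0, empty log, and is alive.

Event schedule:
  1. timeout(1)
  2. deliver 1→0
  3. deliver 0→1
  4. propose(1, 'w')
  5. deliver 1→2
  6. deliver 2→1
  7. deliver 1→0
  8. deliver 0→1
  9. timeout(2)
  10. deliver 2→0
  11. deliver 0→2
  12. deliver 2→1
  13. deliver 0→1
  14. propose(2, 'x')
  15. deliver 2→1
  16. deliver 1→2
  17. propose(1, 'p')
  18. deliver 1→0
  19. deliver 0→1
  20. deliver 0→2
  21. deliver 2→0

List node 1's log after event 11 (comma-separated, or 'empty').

w

[1] timeout(1) → N1(cand t1 [-])
[2] deliver 1→0 → N0(foll t1 [-])
[3] deliver 0→1 → N1(lead t1 [-])
[4] propose(1,'w') → N1(lead t1 [w])
[5] deliver 1→2 → N2(foll t1 [-])
[6] deliver 2→1 → ∅
[7] deliver 1→0 → N0(foll t1 [w])
[8] deliver 0→1 → ∅
[9] timeout(2) → N2(cand t2 [-])
[10] deliver 2→0 → N0(foll t2 [w])
[11] deliver 0→2 → N2(lead t2 [-])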